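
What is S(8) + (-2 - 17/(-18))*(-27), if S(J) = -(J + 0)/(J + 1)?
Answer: 497/18 ≈ 27.611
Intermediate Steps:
S(J) = -J/(1 + J)
S(8) + (-2 - 17/(-18))*(-27) = -1*8/(1 + 8) + (-2 - 17/(-18))*(-27) = -1*8/9 + (-2 - 17*(-1/18))*(-27) = -1*8*⅑ + (-2 + 17/18)*(-27) = -8/9 - 19/18*(-27) = -8/9 + 57/2 = 497/18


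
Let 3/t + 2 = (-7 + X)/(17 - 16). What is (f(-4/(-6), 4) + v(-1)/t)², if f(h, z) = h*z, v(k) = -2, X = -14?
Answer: 324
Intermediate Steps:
t = -3/23 (t = 3/(-2 + (-7 - 14)/(17 - 16)) = 3/(-2 - 21/1) = 3/(-2 - 21*1) = 3/(-2 - 21) = 3/(-23) = 3*(-1/23) = -3/23 ≈ -0.13043)
(f(-4/(-6), 4) + v(-1)/t)² = (-4/(-6)*4 - 2/(-3/23))² = (-4*(-⅙)*4 - 2*(-23/3))² = ((⅔)*4 + 46/3)² = (8/3 + 46/3)² = 18² = 324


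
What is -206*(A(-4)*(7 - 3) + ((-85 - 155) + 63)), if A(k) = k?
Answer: 39758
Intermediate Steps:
-206*(A(-4)*(7 - 3) + ((-85 - 155) + 63)) = -206*(-4*(7 - 3) + ((-85 - 155) + 63)) = -206*(-4*4 + (-240 + 63)) = -206*(-16 - 177) = -206*(-193) = 39758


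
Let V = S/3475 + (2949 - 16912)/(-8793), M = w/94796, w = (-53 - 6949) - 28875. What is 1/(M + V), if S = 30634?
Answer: 2896555767300/29038093030877 ≈ 0.099750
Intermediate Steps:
w = -35877 (w = -7002 - 28875 = -35877)
M = -35877/94796 ≈ -0.37847
V = 317886187/30555675 (V = 30634/3475 + (2949 - 16912)/(-8793) = 30634*(1/3475) - 13963*(-1/8793) = 30634/3475 + 13963/8793 = 317886187/30555675 ≈ 10.404)
1/(M + V) = 1/(-35877/94796 + 317886187/30555675) = 1/(29038093030877/2896555767300) = 2896555767300/29038093030877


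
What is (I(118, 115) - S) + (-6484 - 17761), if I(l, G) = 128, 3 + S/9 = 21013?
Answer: -213207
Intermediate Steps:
S = 189090 (S = -27 + 9*21013 = -27 + 189117 = 189090)
(I(118, 115) - S) + (-6484 - 17761) = (128 - 1*189090) + (-6484 - 17761) = (128 - 189090) - 24245 = -188962 - 24245 = -213207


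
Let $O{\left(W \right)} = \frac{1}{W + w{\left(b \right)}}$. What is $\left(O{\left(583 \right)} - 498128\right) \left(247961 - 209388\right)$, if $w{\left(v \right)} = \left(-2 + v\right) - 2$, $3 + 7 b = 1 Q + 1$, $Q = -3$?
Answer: $- \frac{77779451090501}{4048} \approx -1.9214 \cdot 10^{10}$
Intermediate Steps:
$b = - \frac{5}{7}$ ($b = - \frac{3}{7} + \frac{1 \left(-3\right) + 1}{7} = - \frac{3}{7} + \frac{-3 + 1}{7} = - \frac{3}{7} + \frac{1}{7} \left(-2\right) = - \frac{3}{7} - \frac{2}{7} = - \frac{5}{7} \approx -0.71429$)
$w{\left(v \right)} = -4 + v$
$O{\left(W \right)} = \frac{1}{- \frac{33}{7} + W}$ ($O{\left(W \right)} = \frac{1}{W - \frac{33}{7}} = \frac{1}{- \frac{33}{7} + W}$)
$\left(O{\left(583 \right)} - 498128\right) \left(247961 - 209388\right) = \left(\frac{7}{-33 + 7 \cdot 583} - 498128\right) \left(247961 - 209388\right) = \left(\frac{7}{-33 + 4081} - 498128\right) 38573 = \left(\frac{7}{4048} - 498128\right) 38573 = \left(- \frac{2016422137}{4048}\right) 38573 = - \frac{77779451090501}{4048}$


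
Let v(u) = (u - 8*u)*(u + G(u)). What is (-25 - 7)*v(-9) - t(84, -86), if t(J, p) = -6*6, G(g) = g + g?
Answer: 54468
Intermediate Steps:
G(g) = 2*g
t(J, p) = -36
v(u) = -21*u**2 (v(u) = (u - 8*u)*(u + 2*u) = (-7*u)*(3*u) = -21*u**2)
(-25 - 7)*v(-9) - t(84, -86) = (-25 - 7)*(-21*(-9)**2) - 1*(-36) = -(-672)*81 + 36 = -32*(-1701) + 36 = 54432 + 36 = 54468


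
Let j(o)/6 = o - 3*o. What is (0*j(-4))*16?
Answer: 0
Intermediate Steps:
j(o) = -12*o (j(o) = 6*(o - 3*o) = 6*(-2*o) = -12*o)
(0*j(-4))*16 = (0*(-12*(-4)))*16 = (0*48)*16 = 0*16 = 0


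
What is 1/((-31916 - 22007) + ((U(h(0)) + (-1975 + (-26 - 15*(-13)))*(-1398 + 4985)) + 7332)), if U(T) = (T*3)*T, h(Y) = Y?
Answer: -1/6524713 ≈ -1.5326e-7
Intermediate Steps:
U(T) = 3*T² (U(T) = (3*T)*T = 3*T²)
1/((-31916 - 22007) + ((U(h(0)) + (-1975 + (-26 - 15*(-13)))*(-1398 + 4985)) + 7332)) = 1/((-31916 - 22007) + ((3*0² + (-1975 + (-26 - 15*(-13)))*(-1398 + 4985)) + 7332)) = 1/(-53923 + ((3*0 + (-1975 + (-26 + 195))*3587) + 7332)) = 1/(-53923 + ((0 + (-1975 + 169)*3587) + 7332)) = 1/(-53923 + ((0 - 1806*3587) + 7332)) = 1/(-53923 + ((0 - 6478122) + 7332)) = 1/(-53923 + (-6478122 + 7332)) = 1/(-53923 - 6470790) = 1/(-6524713) = -1/6524713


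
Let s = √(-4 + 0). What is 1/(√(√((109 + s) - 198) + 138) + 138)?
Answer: 1/(138 + √(138 + √(-89 + 2*I))) ≈ 0.0066774 - 1.789e-5*I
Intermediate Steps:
s = 2*I (s = √(-4) = 2*I ≈ 2.0*I)
1/(√(√((109 + s) - 198) + 138) + 138) = 1/(√(√((109 + 2*I) - 198) + 138) + 138) = 1/(√(√(-89 + 2*I) + 138) + 138) = 1/(√(138 + √(-89 + 2*I)) + 138) = 1/(138 + √(138 + √(-89 + 2*I)))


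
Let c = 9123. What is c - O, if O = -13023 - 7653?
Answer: 29799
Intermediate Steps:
O = -20676
c - O = 9123 - 1*(-20676) = 9123 + 20676 = 29799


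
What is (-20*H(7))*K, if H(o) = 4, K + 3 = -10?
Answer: 1040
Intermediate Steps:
K = -13 (K = -3 - 10 = -13)
(-20*H(7))*K = -20*4*(-13) = -80*(-13) = 1040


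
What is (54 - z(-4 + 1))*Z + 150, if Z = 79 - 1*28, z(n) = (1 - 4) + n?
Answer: 3210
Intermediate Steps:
z(n) = -3 + n
Z = 51 (Z = 79 - 28 = 51)
(54 - z(-4 + 1))*Z + 150 = (54 - (-3 + (-4 + 1)))*51 + 150 = (54 - (-3 - 3))*51 + 150 = (54 - 1*(-6))*51 + 150 = (54 + 6)*51 + 150 = 60*51 + 150 = 3060 + 150 = 3210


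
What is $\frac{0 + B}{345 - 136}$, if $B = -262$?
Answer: $- \frac{262}{209} \approx -1.2536$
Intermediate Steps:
$\frac{0 + B}{345 - 136} = \frac{0 - 262}{345 - 136} = - \frac{262}{209}$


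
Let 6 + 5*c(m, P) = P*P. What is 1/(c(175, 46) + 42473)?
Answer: 1/42895 ≈ 2.3313e-5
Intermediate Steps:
c(m, P) = -6/5 + P²/5 (c(m, P) = -6/5 + (P*P)/5 = -6/5 + P²/5)
1/(c(175, 46) + 42473) = 1/((-6/5 + (⅕)*46²) + 42473) = 1/((-6/5 + (⅕)*2116) + 42473) = 1/((-6/5 + 2116/5) + 42473) = 1/(422 + 42473) = 1/42895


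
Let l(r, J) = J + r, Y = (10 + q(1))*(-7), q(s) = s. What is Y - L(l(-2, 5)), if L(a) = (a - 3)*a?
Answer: -77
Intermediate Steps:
Y = -77 (Y = (10 + 1)*(-7) = 11*(-7) = -77)
L(a) = a*(-3 + a) (L(a) = (-3 + a)*a = a*(-3 + a))
Y - L(l(-2, 5)) = -77 - (5 - 2)*(-3 + (5 - 2)) = -77 - 3*(-3 + 3) = -77 - 3*0 = -77 - 1*0 = -77 + 0 = -77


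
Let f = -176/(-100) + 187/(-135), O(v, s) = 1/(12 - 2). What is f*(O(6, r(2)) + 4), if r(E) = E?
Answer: 10373/6750 ≈ 1.5367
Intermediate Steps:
O(v, s) = ⅒ (O(v, s) = 1/10 = ⅒)
f = 253/675 (f = -176*(-1/100) + 187*(-1/135) = 44/25 - 187/135 = 253/675 ≈ 0.37481)
f*(O(6, r(2)) + 4) = 253*(⅒ + 4)/675 = (253/675)*(41/10) = 10373/6750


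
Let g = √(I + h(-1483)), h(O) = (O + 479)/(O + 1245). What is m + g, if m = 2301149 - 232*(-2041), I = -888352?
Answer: 2774661 + I*√12579892934/119 ≈ 2.7747e+6 + 942.52*I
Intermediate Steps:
h(O) = (479 + O)/(1245 + O)
g = I*√12579892934/119 (g = √(-888352 + (479 - 1483)/(1245 - 1483)) = √(-888352 - 1004/(-238)) = √(-888352 - 1/238*(-1004)) = √(-888352 + 502/119) = √(-105713386/119) = I*√12579892934/119 ≈ 942.52*I)
m = 2774661 (m = 2301149 - 1*(-473512) = 2301149 + 473512 = 2774661)
m + g = 2774661 + I*√12579892934/119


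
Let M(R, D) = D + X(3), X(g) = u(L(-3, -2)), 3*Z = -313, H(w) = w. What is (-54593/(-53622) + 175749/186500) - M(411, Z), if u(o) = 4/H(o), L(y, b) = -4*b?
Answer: 528995584439/5000251500 ≈ 105.79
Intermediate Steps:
u(o) = 4/o
Z = -313/3 (Z = (⅓)*(-313) = -313/3 ≈ -104.33)
X(g) = ½ (X(g) = 4/((-4*(-2))) = 4/8 = 4*(⅛) = ½)
M(R, D) = ½ + D (M(R, D) = D + ½ = ½ + D)
(-54593/(-53622) + 175749/186500) - M(411, Z) = (-54593/(-53622) + 175749/186500) - (½ - 313/3) = (-54593*(-1/53622) + 175749*(1/186500)) - 1*(-623/6) = (54593/53622 + 175749/186500) + 623/6 = 9802803689/5000251500 + 623/6 = 528995584439/5000251500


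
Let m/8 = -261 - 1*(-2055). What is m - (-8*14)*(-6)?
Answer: 13680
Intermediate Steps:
m = 14352 (m = 8*(-261 - 1*(-2055)) = 8*(-261 + 2055) = 8*1794 = 14352)
m - (-8*14)*(-6) = 14352 - (-8*14)*(-6) = 14352 - (-112)*(-6) = 14352 - 1*672 = 14352 - 672 = 13680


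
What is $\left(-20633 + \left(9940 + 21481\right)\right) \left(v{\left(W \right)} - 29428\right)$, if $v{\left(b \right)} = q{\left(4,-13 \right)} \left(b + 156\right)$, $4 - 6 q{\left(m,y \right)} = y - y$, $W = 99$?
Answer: $-315635304$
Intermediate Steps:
$q{\left(m,y \right)} = \frac{2}{3}$ ($q{\left(m,y \right)} = \frac{2}{3} - \frac{y - y}{6} = \frac{2}{3} - 0 = \frac{2}{3} + 0 = \frac{2}{3}$)
$v{\left(b \right)} = 104 + \frac{2 b}{3}$ ($v{\left(b \right)} = \frac{2 \left(b + 156\right)}{3} = \frac{2 \left(156 + b\right)}{3} = 104 + \frac{2 b}{3}$)
$\left(-20633 + \left(9940 + 21481\right)\right) \left(v{\left(W \right)} - 29428\right) = \left(-20633 + \left(9940 + 21481\right)\right) \left(\left(104 + \frac{2}{3} \cdot 99\right) - 29428\right) = \left(-20633 + 31421\right) \left(\left(104 + 66\right) - 29428\right) = 10788 \left(170 - 29428\right) = 10788 \left(-29258\right) = -315635304$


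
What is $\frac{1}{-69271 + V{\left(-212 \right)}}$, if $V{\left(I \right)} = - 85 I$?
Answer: $- \frac{1}{51251} \approx -1.9512 \cdot 10^{-5}$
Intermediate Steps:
$\frac{1}{-69271 + V{\left(-212 \right)}} = \frac{1}{-69271 - -18020} = \frac{1}{-69271 + 18020} = \frac{1}{-51251} = - \frac{1}{51251}$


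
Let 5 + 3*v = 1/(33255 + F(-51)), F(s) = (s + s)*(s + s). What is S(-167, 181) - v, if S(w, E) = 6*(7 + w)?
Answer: -125519626/130977 ≈ -958.33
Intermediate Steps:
F(s) = 4*s² (F(s) = (2*s)*(2*s) = 4*s²)
S(w, E) = 42 + 6*w
v = -218294/130977 (v = -5/3 + 1/(3*(33255 + 4*(-51)²)) = -5/3 + 1/(3*(33255 + 4*2601)) = -5/3 + 1/(3*(33255 + 10404)) = -5/3 + (⅓)/43659 = -5/3 + (⅓)*(1/43659) = -5/3 + 1/130977 = -218294/130977 ≈ -1.6667)
S(-167, 181) - v = (42 + 6*(-167)) - 1*(-218294/130977) = (42 - 1002) + 218294/130977 = -960 + 218294/130977 = -125519626/130977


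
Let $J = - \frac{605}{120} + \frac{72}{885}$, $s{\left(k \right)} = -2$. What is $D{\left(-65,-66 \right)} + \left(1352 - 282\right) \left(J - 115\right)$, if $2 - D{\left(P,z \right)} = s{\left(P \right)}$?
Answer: $- \frac{90874301}{708} \approx -1.2835 \cdot 10^{5}$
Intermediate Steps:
$D{\left(P,z \right)} = 4$ ($D{\left(P,z \right)} = 2 - -2 = 2 + 2 = 4$)
$J = - \frac{35119}{7080}$ ($J = \left(-605\right) \frac{1}{120} + 72 \cdot \frac{1}{885} = - \frac{121}{24} + \frac{24}{295} = - \frac{35119}{7080} \approx -4.9603$)
$D{\left(-65,-66 \right)} + \left(1352 - 282\right) \left(J - 115\right) = 4 + \left(1352 - 282\right) \left(- \frac{35119}{7080} - 115\right) = 4 + 1070 \left(- \frac{849319}{7080}\right) = 4 - \frac{90877133}{708} = - \frac{90874301}{708}$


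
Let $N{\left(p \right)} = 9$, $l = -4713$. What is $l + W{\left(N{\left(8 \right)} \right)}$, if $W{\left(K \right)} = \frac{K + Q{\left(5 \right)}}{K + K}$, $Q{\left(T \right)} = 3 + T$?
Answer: $- \frac{84817}{18} \approx -4712.1$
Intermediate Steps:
$W{\left(K \right)} = \frac{8 + K}{2 K}$ ($W{\left(K \right)} = \frac{K + \left(3 + 5\right)}{K + K} = \frac{K + 8}{2 K} = \left(8 + K\right) \frac{1}{2 K} = \frac{8 + K}{2 K}$)
$l + W{\left(N{\left(8 \right)} \right)} = -4713 + \frac{8 + 9}{2 \cdot 9} = -4713 + \frac{1}{2} \cdot \frac{1}{9} \cdot 17 = -4713 + \frac{17}{18} = - \frac{84817}{18}$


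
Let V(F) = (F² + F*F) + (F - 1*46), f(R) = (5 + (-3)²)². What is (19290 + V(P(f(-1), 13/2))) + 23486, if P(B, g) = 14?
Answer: 43136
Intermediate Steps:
f(R) = 196 (f(R) = (5 + 9)² = 14² = 196)
V(F) = -46 + F + 2*F² (V(F) = (F² + F²) + (F - 46) = 2*F² + (-46 + F) = -46 + F + 2*F²)
(19290 + V(P(f(-1), 13/2))) + 23486 = (19290 + (-46 + 14 + 2*14²)) + 23486 = (19290 + (-46 + 14 + 2*196)) + 23486 = (19290 + (-46 + 14 + 392)) + 23486 = (19290 + 360) + 23486 = 19650 + 23486 = 43136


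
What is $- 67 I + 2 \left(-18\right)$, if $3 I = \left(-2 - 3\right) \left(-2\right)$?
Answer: $- \frac{778}{3} \approx -259.33$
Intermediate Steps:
$I = \frac{10}{3}$ ($I = \frac{\left(-2 - 3\right) \left(-2\right)}{3} = \frac{\left(-5\right) \left(-2\right)}{3} = \frac{1}{3} \cdot 10 = \frac{10}{3} \approx 3.3333$)
$- 67 I + 2 \left(-18\right) = \left(-67\right) \frac{10}{3} + 2 \left(-18\right) = - \frac{670}{3} - 36 = - \frac{778}{3}$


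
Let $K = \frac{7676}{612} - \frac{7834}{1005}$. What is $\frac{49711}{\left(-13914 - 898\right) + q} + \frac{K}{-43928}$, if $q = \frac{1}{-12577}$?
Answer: $- \frac{281547198052031971}{83887727737732200} \approx -3.3562$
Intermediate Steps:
$q = - \frac{1}{12577} \approx -7.951 \cdot 10^{-5}$
$K = \frac{243331}{51255}$ ($K = 7676 \cdot \frac{1}{612} - \frac{7834}{1005} = \frac{1919}{153} - \frac{7834}{1005} = \frac{243331}{51255} \approx 4.7475$)
$\frac{49711}{\left(-13914 - 898\right) + q} + \frac{K}{-43928} = \frac{49711}{\left(-13914 - 898\right) - \frac{1}{12577}} + \frac{243331}{51255 \left(-43928\right)} = \frac{49711}{-14812 - \frac{1}{12577}} + \frac{243331}{51255} \left(- \frac{1}{43928}\right) = \frac{49711}{- \frac{186290525}{12577}} - \frac{243331}{2251529640} = 49711 \left(- \frac{12577}{186290525}\right) - \frac{243331}{2251529640} = - \frac{625215247}{186290525} - \frac{243331}{2251529640} = - \frac{281547198052031971}{83887727737732200}$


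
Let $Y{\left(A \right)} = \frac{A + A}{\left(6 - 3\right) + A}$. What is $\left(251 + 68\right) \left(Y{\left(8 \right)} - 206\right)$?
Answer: $-65250$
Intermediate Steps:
$Y{\left(A \right)} = \frac{2 A}{3 + A}$
$\left(251 + 68\right) \left(Y{\left(8 \right)} - 206\right) = \left(251 + 68\right) \left(2 \cdot 8 \frac{1}{3 + 8} - 206\right) = 319 \left(2 \cdot 8 \cdot \frac{1}{11} - 206\right) = 319 \left(\frac{16}{11} - 206\right) = 319 \left(- \frac{2250}{11}\right) = -65250$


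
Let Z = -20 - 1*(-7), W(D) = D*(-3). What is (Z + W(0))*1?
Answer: -13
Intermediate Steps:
W(D) = -3*D
Z = -13 (Z = -20 + 7 = -13)
(Z + W(0))*1 = (-13 - 3*0)*1 = (-13 + 0)*1 = -13*1 = -13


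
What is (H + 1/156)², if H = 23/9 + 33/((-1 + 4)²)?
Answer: 8497225/219024 ≈ 38.796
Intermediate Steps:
H = 56/9 (H = 23*(⅑) + 33/(3²) = 23/9 + 33/9 = 23/9 + 33*(⅑) = 23/9 + 11/3 = 56/9 ≈ 6.2222)
(H + 1/156)² = (56/9 + 1/156)² = (2915/468)² = 8497225/219024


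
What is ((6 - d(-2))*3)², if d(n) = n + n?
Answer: 900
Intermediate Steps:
d(n) = 2*n
((6 - d(-2))*3)² = ((6 - 2*(-2))*3)² = ((6 - 1*(-4))*3)² = ((6 + 4)*3)² = (10*3)² = 30² = 900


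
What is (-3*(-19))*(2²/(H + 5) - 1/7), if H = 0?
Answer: 1311/35 ≈ 37.457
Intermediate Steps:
(-3*(-19))*(2²/(H + 5) - 1/7) = (-3*(-19))*(2²/(0 + 5) - 1/7) = 57*(4/5 - 1*⅐) = 57*(4*(⅕) - ⅐) = 57*(⅘ - ⅐) = 57*(23/35) = 1311/35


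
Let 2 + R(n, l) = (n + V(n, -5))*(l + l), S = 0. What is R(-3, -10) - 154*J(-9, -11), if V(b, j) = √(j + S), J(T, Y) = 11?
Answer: -1636 - 20*I*√5 ≈ -1636.0 - 44.721*I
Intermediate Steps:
V(b, j) = √j (V(b, j) = √(j + 0) = √j)
R(n, l) = -2 + 2*l*(n + I*√5) (R(n, l) = -2 + (n + √(-5))*(l + l) = -2 + (n + I*√5)*(2*l) = -2 + 2*l*(n + I*√5))
R(-3, -10) - 154*J(-9, -11) = (-2 + 2*(-10)*(-3) + 2*I*(-10)*√5) - 154*11 = (-2 + 60 - 20*I*√5) - 1694 = (58 - 20*I*√5) - 1694 = -1636 - 20*I*√5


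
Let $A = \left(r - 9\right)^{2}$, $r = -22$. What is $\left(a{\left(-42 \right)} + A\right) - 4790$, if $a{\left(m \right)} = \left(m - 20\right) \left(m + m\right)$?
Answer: $1379$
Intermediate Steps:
$a{\left(m \right)} = 2 m \left(-20 + m\right)$ ($a{\left(m \right)} = \left(-20 + m\right) 2 m = 2 m \left(-20 + m\right)$)
$A = 961$ ($A = \left(-22 - 9\right)^{2} = \left(-31\right)^{2} = 961$)
$\left(a{\left(-42 \right)} + A\right) - 4790 = \left(2 \left(-42\right) \left(-20 - 42\right) + 961\right) - 4790 = \left(2 \left(-42\right) \left(-62\right) + 961\right) - 4790 = \left(5208 + 961\right) - 4790 = 6169 - 4790 = 1379$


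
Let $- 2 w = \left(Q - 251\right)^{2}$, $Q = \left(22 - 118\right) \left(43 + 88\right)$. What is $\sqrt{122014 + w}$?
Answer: $\frac{i \sqrt{328575802}}{2} \approx 9063.3 i$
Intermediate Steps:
$Q = -12576$ ($Q = \left(-96\right) 131 = -12576$)
$w = - \frac{164531929}{2}$ ($w = - \frac{\left(-12576 - 251\right)^{2}}{2} = - \frac{\left(-12827\right)^{2}}{2} = \left(- \frac{1}{2}\right) 164531929 = - \frac{164531929}{2} \approx -8.2266 \cdot 10^{7}$)
$\sqrt{122014 + w} = \sqrt{122014 - \frac{164531929}{2}} = \sqrt{- \frac{164287901}{2}} = \frac{i \sqrt{328575802}}{2}$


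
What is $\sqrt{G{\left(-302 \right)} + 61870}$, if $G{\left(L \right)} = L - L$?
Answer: $\sqrt{61870} \approx 248.74$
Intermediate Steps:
$G{\left(L \right)} = 0$
$\sqrt{G{\left(-302 \right)} + 61870} = \sqrt{0 + 61870} = \sqrt{61870}$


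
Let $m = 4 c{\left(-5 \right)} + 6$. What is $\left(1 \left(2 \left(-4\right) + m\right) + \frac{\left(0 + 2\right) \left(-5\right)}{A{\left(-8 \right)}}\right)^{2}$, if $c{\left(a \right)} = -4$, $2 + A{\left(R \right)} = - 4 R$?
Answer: $\frac{3025}{9} \approx 336.11$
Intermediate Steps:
$A{\left(R \right)} = -2 - 4 R$
$m = -10$ ($m = 4 \left(-4\right) + 6 = -16 + 6 = -10$)
$\left(1 \left(2 \left(-4\right) + m\right) + \frac{\left(0 + 2\right) \left(-5\right)}{A{\left(-8 \right)}}\right)^{2} = \left(1 \left(2 \left(-4\right) - 10\right) + \frac{\left(0 + 2\right) \left(-5\right)}{-2 - -32}\right)^{2} = \left(1 \left(-8 - 10\right) + \frac{2 \left(-5\right)}{-2 + 32}\right)^{2} = \left(1 \left(-18\right) - \frac{10}{30}\right)^{2} = \left(-18 - \frac{1}{3}\right)^{2} = \left(- \frac{55}{3}\right)^{2} = \frac{3025}{9}$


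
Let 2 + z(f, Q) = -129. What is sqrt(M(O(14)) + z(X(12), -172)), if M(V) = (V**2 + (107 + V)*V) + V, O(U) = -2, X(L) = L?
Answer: I*sqrt(339) ≈ 18.412*I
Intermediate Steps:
z(f, Q) = -131 (z(f, Q) = -2 - 129 = -131)
M(V) = V + V**2 + V*(107 + V) (M(V) = (V**2 + V*(107 + V)) + V = V + V**2 + V*(107 + V))
sqrt(M(O(14)) + z(X(12), -172)) = sqrt(2*(-2)*(54 - 2) - 131) = sqrt(2*(-2)*52 - 131) = sqrt(-208 - 131) = sqrt(-339) = I*sqrt(339)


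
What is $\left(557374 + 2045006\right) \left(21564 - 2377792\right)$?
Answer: $-6131800622640$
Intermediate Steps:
$\left(557374 + 2045006\right) \left(21564 - 2377792\right) = 2602380 \left(-2356228\right) = -6131800622640$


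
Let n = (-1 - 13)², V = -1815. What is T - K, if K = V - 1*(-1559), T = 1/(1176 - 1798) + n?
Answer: 281143/622 ≈ 452.00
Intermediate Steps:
n = 196 (n = (-14)² = 196)
T = 121911/622 (T = 1/(1176 - 1798) + 196 = 1/(-622) + 196 = -1/622 + 196 = 121911/622 ≈ 196.00)
K = -256 (K = -1815 - 1*(-1559) = -1815 + 1559 = -256)
T - K = 121911/622 - 1*(-256) = 121911/622 + 256 = 281143/622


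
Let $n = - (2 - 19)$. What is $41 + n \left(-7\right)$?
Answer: $-78$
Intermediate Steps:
$n = 17$ ($n = \left(-1\right) \left(-17\right) = 17$)
$41 + n \left(-7\right) = 41 + 17 \left(-7\right) = 41 - 119 = -78$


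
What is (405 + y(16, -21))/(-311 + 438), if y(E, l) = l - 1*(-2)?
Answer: 386/127 ≈ 3.0394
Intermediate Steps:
y(E, l) = 2 + l (y(E, l) = l + 2 = 2 + l)
(405 + y(16, -21))/(-311 + 438) = (405 + (2 - 21))/(-311 + 438) = (405 - 19)/127 = 386*(1/127) = 386/127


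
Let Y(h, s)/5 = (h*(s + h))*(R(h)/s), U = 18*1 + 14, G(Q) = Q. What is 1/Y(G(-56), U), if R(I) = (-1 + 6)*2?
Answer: 1/2100 ≈ 0.00047619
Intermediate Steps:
R(I) = 10 (R(I) = 5*2 = 10)
U = 32 (U = 18 + 14 = 32)
Y(h, s) = 50*h*(h + s)/s (Y(h, s) = 5*((h*(s + h))*(10/s)) = 5*((h*(h + s))*(10/s)) = 5*(10*h*(h + s)/s) = 50*h*(h + s)/s)
1/Y(G(-56), U) = 1/(50*(-56)*(-56 + 32)/32) = 1/(50*(-56)*(1/32)*(-24)) = 1/2100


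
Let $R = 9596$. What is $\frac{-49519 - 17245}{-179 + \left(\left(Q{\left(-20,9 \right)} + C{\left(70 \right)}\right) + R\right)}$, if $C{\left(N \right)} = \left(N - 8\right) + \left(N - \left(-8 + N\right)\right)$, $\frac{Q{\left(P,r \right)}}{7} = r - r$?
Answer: $- \frac{66764}{9487} \approx -7.0374$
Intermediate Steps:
$Q{\left(P,r \right)} = 0$ ($Q{\left(P,r \right)} = 7 \left(r - r\right) = 7 \cdot 0 = 0$)
$C{\left(N \right)} = N$ ($C{\left(N \right)} = \left(-8 + N\right) + 8 = N$)
$\frac{-49519 - 17245}{-179 + \left(\left(Q{\left(-20,9 \right)} + C{\left(70 \right)}\right) + R\right)} = \frac{-49519 - 17245}{-179 + \left(\left(0 + 70\right) + 9596\right)} = - \frac{66764}{-179 + \left(70 + 9596\right)} = - \frac{66764}{-179 + 9666} = - \frac{66764}{9487}$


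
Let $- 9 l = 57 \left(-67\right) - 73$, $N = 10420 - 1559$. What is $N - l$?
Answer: $\frac{75857}{9} \approx 8428.6$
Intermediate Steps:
$N = 8861$ ($N = 10420 - 1559 = 8861$)
$l = \frac{3892}{9}$ ($l = - \frac{57 \left(-67\right) - 73}{9} = - \frac{-3819 - 73}{9} = \left(- \frac{1}{9}\right) \left(-3892\right) = \frac{3892}{9} \approx 432.44$)
$N - l = 8861 - \frac{3892}{9} = \frac{75857}{9}$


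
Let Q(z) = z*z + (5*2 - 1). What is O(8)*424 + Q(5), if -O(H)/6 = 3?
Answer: -7598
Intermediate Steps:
O(H) = -18 (O(H) = -6*3 = -18)
Q(z) = 9 + z² (Q(z) = z² + (10 - 1) = z² + 9 = 9 + z²)
O(8)*424 + Q(5) = -18*424 + (9 + 5²) = -7632 + (9 + 25) = -7632 + 34 = -7598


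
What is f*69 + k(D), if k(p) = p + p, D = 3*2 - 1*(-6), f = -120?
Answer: -8256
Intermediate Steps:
D = 12 (D = 6 + 6 = 12)
k(p) = 2*p
f*69 + k(D) = -120*69 + 2*12 = -8280 + 24 = -8256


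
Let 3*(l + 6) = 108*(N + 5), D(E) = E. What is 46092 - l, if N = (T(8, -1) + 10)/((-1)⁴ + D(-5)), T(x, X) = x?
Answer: 46080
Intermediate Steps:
N = -9/2 (N = (8 + 10)/((-1)⁴ - 5) = 18/(1 - 5) = 18/(-4) = 18*(-¼) = -9/2 ≈ -4.5000)
l = 12 (l = -6 + (108*(-9/2 + 5))/3 = -6 + (108*(½))/3 = -6 + (⅓)*54 = -6 + 18 = 12)
46092 - l = 46092 - 1*12 = 46092 - 12 = 46080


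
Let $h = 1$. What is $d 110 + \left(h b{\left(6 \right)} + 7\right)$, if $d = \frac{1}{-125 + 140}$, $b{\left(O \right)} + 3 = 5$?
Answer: $\frac{49}{3} \approx 16.333$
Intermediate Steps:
$b{\left(O \right)} = 2$ ($b{\left(O \right)} = -3 + 5 = 2$)
$d = \frac{1}{15} \approx 0.066667$
$d 110 + \left(h b{\left(6 \right)} + 7\right) = \frac{1}{15} \cdot 110 + \left(1 \cdot 2 + 7\right) = \frac{22}{3} + \left(2 + 7\right) = \frac{22}{3} + 9 = \frac{49}{3}$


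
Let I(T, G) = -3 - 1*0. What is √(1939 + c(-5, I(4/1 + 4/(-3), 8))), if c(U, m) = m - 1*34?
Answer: √1902 ≈ 43.612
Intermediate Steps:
I(T, G) = -3 (I(T, G) = -3 + 0 = -3)
c(U, m) = -34 + m (c(U, m) = m - 34 = -34 + m)
√(1939 + c(-5, I(4/1 + 4/(-3), 8))) = √(1939 + (-34 - 3)) = √(1939 - 37) = √1902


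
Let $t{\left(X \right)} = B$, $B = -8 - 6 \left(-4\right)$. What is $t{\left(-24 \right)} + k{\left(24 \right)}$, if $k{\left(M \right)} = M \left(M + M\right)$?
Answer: $1168$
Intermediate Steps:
$B = 16$ ($B = -8 - -24 = -8 + 24 = 16$)
$t{\left(X \right)} = 16$
$k{\left(M \right)} = 2 M^{2}$ ($k{\left(M \right)} = M 2 M = 2 M^{2}$)
$t{\left(-24 \right)} + k{\left(24 \right)} = 16 + 2 \cdot 24^{2} = 16 + 2 \cdot 576 = 16 + 1152 = 1168$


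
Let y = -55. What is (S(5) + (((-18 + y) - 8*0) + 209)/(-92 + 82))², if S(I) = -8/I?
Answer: 5776/25 ≈ 231.04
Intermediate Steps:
(S(5) + (((-18 + y) - 8*0) + 209)/(-92 + 82))² = (-8/5 + (((-18 - 55) - 8*0) + 209)/(-92 + 82))² = (-8*⅕ + ((-73 + 0) + 209)/(-10))² = (-8/5 + (-73 + 209)*(-⅒))² = (-8/5 + 136*(-⅒))² = (-8/5 - 68/5)² = (-76/5)² = 5776/25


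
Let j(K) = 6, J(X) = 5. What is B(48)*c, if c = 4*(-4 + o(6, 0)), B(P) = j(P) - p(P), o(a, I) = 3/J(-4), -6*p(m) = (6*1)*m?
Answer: -3672/5 ≈ -734.40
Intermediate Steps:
p(m) = -m (p(m) = -6*1*m/6 = -m)
o(a, I) = 3/5
B(P) = 6 + P (B(P) = 6 - (-1)*P = 6 + P)
c = -68/5 (c = 4*(-4 + 3/5) = 4*(-17/5) = -68/5 ≈ -13.600)
B(48)*c = (6 + 48)*(-68/5) = 54*(-68/5) = -3672/5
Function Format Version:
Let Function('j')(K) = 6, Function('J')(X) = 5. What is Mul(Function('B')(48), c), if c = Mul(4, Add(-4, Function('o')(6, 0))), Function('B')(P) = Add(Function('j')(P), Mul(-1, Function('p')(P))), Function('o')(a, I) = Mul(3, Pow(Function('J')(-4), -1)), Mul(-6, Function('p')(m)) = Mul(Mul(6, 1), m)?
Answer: Rational(-3672, 5) ≈ -734.40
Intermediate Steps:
Function('p')(m) = Mul(-1, m) (Function('p')(m) = Mul(Rational(-1, 6), Mul(Mul(6, 1), m)) = Mul(Rational(-1, 6), Mul(6, m)) = Mul(-1, m))
Function('o')(a, I) = Rational(3, 5) (Function('o')(a, I) = Mul(3, Pow(5, -1)) = Mul(3, Rational(1, 5)) = Rational(3, 5))
Function('B')(P) = Add(6, P) (Function('B')(P) = Add(6, Mul(-1, Mul(-1, P))) = Add(6, P))
c = Rational(-68, 5) (c = Mul(4, Add(-4, Rational(3, 5))) = Mul(4, Rational(-17, 5)) = Rational(-68, 5) ≈ -13.600)
Mul(Function('B')(48), c) = Mul(Add(6, 48), Rational(-68, 5)) = Mul(54, Rational(-68, 5)) = Rational(-3672, 5)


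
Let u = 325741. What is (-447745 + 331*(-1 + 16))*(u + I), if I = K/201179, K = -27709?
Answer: -2637850616671400/18289 ≈ -1.4423e+11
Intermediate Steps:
I = -2519/18289 (I = -27709/201179 = -27709*1/201179 = -2519/18289 ≈ -0.13773)
(-447745 + 331*(-1 + 16))*(u + I) = (-447745 + 331*(-1 + 16))*(325741 - 2519/18289) = (-447745 + 331*15)*(5957474630/18289) = (-447745 + 4965)*(5957474630/18289) = -442780*5957474630/18289 = -2637850616671400/18289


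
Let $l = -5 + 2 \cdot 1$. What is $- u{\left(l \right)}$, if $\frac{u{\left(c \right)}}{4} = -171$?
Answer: $684$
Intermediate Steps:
$l = -3$ ($l = -5 + 2 = -3$)
$u{\left(c \right)} = -684$ ($u{\left(c \right)} = 4 \left(-171\right) = -684$)
$- u{\left(l \right)} = \left(-1\right) \left(-684\right) = 684$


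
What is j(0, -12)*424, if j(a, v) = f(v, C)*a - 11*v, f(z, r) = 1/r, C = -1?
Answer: 55968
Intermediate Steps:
j(a, v) = -a - 11*v (j(a, v) = a/(-1) - 11*v = -a - 11*v)
j(0, -12)*424 = (-1*0 - 11*(-12))*424 = (0 + 132)*424 = 132*424 = 55968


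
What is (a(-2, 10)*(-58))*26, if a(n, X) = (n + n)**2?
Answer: -24128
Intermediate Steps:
a(n, X) = 4*n**2 (a(n, X) = (2*n)**2 = 4*n**2)
(a(-2, 10)*(-58))*26 = ((4*(-2)**2)*(-58))*26 = ((4*4)*(-58))*26 = (16*(-58))*26 = -928*26 = -24128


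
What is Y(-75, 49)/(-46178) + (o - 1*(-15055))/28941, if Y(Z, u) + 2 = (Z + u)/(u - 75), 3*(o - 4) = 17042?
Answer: 261203255/364482954 ≈ 0.71664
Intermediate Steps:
o = 17054/3 (o = 4 + (⅓)*17042 = 4 + 17042/3 = 17054/3 ≈ 5684.7)
Y(Z, u) = -2 + (Z + u)/(-75 + u) (Y(Z, u) = -2 + (Z + u)/(u - 75) = -2 + (Z + u)/(-75 + u))
Y(-75, 49)/(-46178) + (o - 1*(-15055))/28941 = ((150 - 75 - 1*49)/(-75 + 49))/(-46178) + (17054/3 - 1*(-15055))/28941 = ((150 - 75 - 49)/(-26))*(-1/46178) + (17054/3 + 15055)*(1/28941) = -1/26*26*(-1/46178) + (62219/3)*(1/28941) = -1*(-1/46178) + 62219/86823 = 1/46178 + 62219/86823 = 261203255/364482954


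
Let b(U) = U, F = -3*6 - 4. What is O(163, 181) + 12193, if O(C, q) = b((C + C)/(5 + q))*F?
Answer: 1130363/93 ≈ 12154.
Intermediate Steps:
F = -22 (F = -18 - 4 = -22)
O(C, q) = -44*C/(5 + q) (O(C, q) = ((C + C)/(5 + q))*(-22) = ((2*C)/(5 + q))*(-22) = (2*C/(5 + q))*(-22) = -44*C/(5 + q))
O(163, 181) + 12193 = -44*163/(5 + 181) + 12193 = -44*163/186 + 12193 = -44*163*1/186 + 12193 = -3586/93 + 12193 = 1130363/93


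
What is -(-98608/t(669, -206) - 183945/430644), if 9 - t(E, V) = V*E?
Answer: 22605598429/19784216004 ≈ 1.1426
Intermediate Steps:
t(E, V) = 9 - E*V (t(E, V) = 9 - V*E = 9 - E*V)
-(-98608/t(669, -206) - 183945/430644) = -(-98608/(9 - 1*669*(-206)) - 183945/430644) = -(-98608/(9 + 137814) - 183945*1/430644) = -(-98608/137823 - 61315/143548) = -1*(-22605598429/19784216004) = 22605598429/19784216004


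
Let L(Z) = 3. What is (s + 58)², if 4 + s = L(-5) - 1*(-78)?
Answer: 18225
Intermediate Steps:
s = 77 (s = -4 + (3 - 1*(-78)) = -4 + (3 + 78) = -4 + 81 = 77)
(s + 58)² = (77 + 58)² = 135² = 18225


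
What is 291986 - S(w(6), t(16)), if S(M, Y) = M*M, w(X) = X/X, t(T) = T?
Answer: 291985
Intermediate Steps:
w(X) = 1
S(M, Y) = M**2
291986 - S(w(6), t(16)) = 291986 - 1*1**2 = 291986 - 1*1 = 291986 - 1 = 291985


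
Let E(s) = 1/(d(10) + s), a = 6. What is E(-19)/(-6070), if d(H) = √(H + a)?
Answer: 1/91050 ≈ 1.0983e-5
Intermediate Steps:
d(H) = √(6 + H) (d(H) = √(H + 6) = √(6 + H))
E(s) = 1/(4 + s) (E(s) = 1/(√(6 + 10) + s) = 1/(√16 + s) = 1/(4 + s))
E(-19)/(-6070) = 1/((4 - 19)*(-6070)) = -1/6070/(-15) = -1/15*(-1/6070) = 1/91050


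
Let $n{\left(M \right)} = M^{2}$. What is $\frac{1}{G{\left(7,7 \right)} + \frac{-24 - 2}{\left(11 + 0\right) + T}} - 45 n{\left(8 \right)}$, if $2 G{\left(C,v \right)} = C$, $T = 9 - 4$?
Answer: $- \frac{43192}{15} \approx -2879.5$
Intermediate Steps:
$T = 5$
$G{\left(C,v \right)} = \frac{C}{2}$
$\frac{1}{G{\left(7,7 \right)} + \frac{-24 - 2}{\left(11 + 0\right) + T}} - 45 n{\left(8 \right)} = \frac{1}{\frac{1}{2} \cdot 7 + \frac{-24 - 2}{\left(11 + 0\right) + 5}} - 45 \cdot 8^{2} = \frac{1}{\frac{7}{2} - \frac{26}{11 + 5}} - 2880 = \frac{1}{\frac{7}{2} - \frac{26}{16}} - 2880 = \frac{1}{\frac{7}{2} - \frac{13}{8}} - 2880 = \frac{1}{\frac{15}{8}} - 2880 = \frac{8}{15} - 2880 = - \frac{43192}{15}$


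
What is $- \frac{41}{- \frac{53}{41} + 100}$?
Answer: $- \frac{1681}{4047} \approx -0.41537$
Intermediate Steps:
$- \frac{41}{- \frac{53}{41} + 100} = - \frac{41}{\frac{4047}{41}} = \left(-41\right) \frac{41}{4047} = - \frac{1681}{4047}$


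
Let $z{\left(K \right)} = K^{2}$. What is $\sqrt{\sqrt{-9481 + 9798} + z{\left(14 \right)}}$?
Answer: $\sqrt{196 + \sqrt{317}} \approx 14.622$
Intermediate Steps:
$\sqrt{\sqrt{-9481 + 9798} + z{\left(14 \right)}} = \sqrt{\sqrt{-9481 + 9798} + 14^{2}} = \sqrt{\sqrt{317} + 196} = \sqrt{196 + \sqrt{317}}$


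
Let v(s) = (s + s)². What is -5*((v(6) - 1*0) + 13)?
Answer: -785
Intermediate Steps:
v(s) = 4*s² (v(s) = (2*s)² = 4*s²)
-5*((v(6) - 1*0) + 13) = -5*((4*6² - 1*0) + 13) = -5*((4*36 + 0) + 13) = -5*((144 + 0) + 13) = -5*(144 + 13) = -5*157 = -785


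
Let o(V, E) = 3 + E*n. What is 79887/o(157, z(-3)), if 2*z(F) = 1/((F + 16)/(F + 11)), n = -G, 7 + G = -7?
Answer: 1038531/95 ≈ 10932.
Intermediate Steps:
G = -14 (G = -7 - 7 = -14)
n = 14 (n = -1*(-14) = 14)
z(F) = (11 + F)/(2*(16 + F)) (z(F) = 1/(2*(((F + 16)/(F + 11)))) = 1/(2*(((16 + F)/(11 + F)))) = ((11 + F)/(16 + F))/2 = (11 + F)/(2*(16 + F)))
o(V, E) = 3 + 14*E (o(V, E) = 3 + E*14 = 3 + 14*E)
79887/o(157, z(-3)) = 79887/(3 + 14*((11 - 3)/(2*(16 - 3)))) = 79887/(3 + 14*((½)*8/13)) = 79887/(3 + 14*((½)*(1/13)*8)) = 79887/(3 + 14*(4/13)) = 79887/(3 + 56/13) = 79887/(95/13) = 79887*(13/95) = 1038531/95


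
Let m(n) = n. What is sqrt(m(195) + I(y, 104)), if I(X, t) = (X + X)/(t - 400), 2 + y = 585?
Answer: sqrt(1046249)/74 ≈ 13.822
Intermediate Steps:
y = 583 (y = -2 + 585 = 583)
I(X, t) = 2*X/(-400 + t) (I(X, t) = (2*X)/(-400 + t) = 2*X/(-400 + t))
sqrt(m(195) + I(y, 104)) = sqrt(195 + 2*583/(-400 + 104)) = sqrt(195 + 2*583/(-296)) = sqrt(195 + 2*583*(-1/296)) = sqrt(195 - 583/148) = sqrt(28277/148) = sqrt(1046249)/74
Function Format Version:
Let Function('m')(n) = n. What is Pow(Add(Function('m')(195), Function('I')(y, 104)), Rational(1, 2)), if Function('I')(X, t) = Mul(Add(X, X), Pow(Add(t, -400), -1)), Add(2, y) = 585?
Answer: Mul(Rational(1, 74), Pow(1046249, Rational(1, 2))) ≈ 13.822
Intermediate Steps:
y = 583 (y = Add(-2, 585) = 583)
Function('I')(X, t) = Mul(2, X, Pow(Add(-400, t), -1)) (Function('I')(X, t) = Mul(Mul(2, X), Pow(Add(-400, t), -1)) = Mul(2, X, Pow(Add(-400, t), -1)))
Pow(Add(Function('m')(195), Function('I')(y, 104)), Rational(1, 2)) = Pow(Add(195, Mul(2, 583, Pow(Add(-400, 104), -1))), Rational(1, 2)) = Pow(Add(195, Mul(2, 583, Pow(-296, -1))), Rational(1, 2)) = Pow(Add(195, Mul(2, 583, Rational(-1, 296))), Rational(1, 2)) = Pow(Add(195, Rational(-583, 148)), Rational(1, 2)) = Pow(Rational(28277, 148), Rational(1, 2)) = Mul(Rational(1, 74), Pow(1046249, Rational(1, 2)))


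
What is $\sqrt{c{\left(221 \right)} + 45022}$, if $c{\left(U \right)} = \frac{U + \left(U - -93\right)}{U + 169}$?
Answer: $\frac{\sqrt{273922194}}{78} \approx 212.19$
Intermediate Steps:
$c{\left(U \right)} = \frac{93 + 2 U}{169 + U}$ ($c{\left(U \right)} = \frac{U + \left(U + 93\right)}{169 + U} = \frac{U + \left(93 + U\right)}{169 + U} = \frac{93 + 2 U}{169 + U}$)
$\sqrt{c{\left(221 \right)} + 45022} = \sqrt{\frac{93 + 2 \cdot 221}{169 + 221} + 45022} = \sqrt{\frac{93 + 442}{390} + 45022} = \sqrt{\frac{1}{390} \cdot 535 + 45022} = \sqrt{\frac{107}{78} + 45022} = \sqrt{\frac{3511823}{78}} = \frac{\sqrt{273922194}}{78}$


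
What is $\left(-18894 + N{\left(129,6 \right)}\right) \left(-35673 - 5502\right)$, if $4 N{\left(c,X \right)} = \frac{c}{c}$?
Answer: $\frac{3111800625}{4} \approx 7.7795 \cdot 10^{8}$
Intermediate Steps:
$N{\left(c,X \right)} = \frac{1}{4}$ ($N{\left(c,X \right)} = \frac{c \frac{1}{c}}{4} = \frac{1}{4} \cdot 1 = \frac{1}{4}$)
$\left(-18894 + N{\left(129,6 \right)}\right) \left(-35673 - 5502\right) = \left(-18894 + \frac{1}{4}\right) \left(-35673 - 5502\right) = \left(- \frac{75575}{4}\right) \left(-41175\right) = \frac{3111800625}{4}$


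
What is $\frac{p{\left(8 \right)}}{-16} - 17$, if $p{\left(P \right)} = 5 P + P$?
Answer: $-20$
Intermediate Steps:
$p{\left(P \right)} = 6 P$
$\frac{p{\left(8 \right)}}{-16} - 17 = \frac{6 \cdot 8}{-16} - 17 = 48 \left(- \frac{1}{16}\right) - 17 = -3 - 17 = -20$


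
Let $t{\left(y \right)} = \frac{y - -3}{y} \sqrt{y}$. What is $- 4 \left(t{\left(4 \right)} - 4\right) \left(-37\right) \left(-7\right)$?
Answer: $518$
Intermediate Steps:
$t{\left(y \right)} = \frac{3 + y}{\sqrt{y}}$ ($t{\left(y \right)} = \frac{y + 3}{y} \sqrt{y} = \frac{3 + y}{y} \sqrt{y} = \frac{3 + y}{\sqrt{y}}$)
$- 4 \left(t{\left(4 \right)} - 4\right) \left(-37\right) \left(-7\right) = - 4 \left(\frac{3 + 4}{2} - 4\right) \left(-37\right) \left(-7\right) = - 4 \left(\frac{1}{2} \cdot 7 - 4\right) \left(-37\right) \left(-7\right) = - 4 \left(\frac{7}{2} - 4\right) \left(-37\right) \left(-7\right) = \left(-4\right) \left(- \frac{1}{2}\right) \left(-37\right) \left(-7\right) = 2 \left(-37\right) \left(-7\right) = \left(-74\right) \left(-7\right) = 518$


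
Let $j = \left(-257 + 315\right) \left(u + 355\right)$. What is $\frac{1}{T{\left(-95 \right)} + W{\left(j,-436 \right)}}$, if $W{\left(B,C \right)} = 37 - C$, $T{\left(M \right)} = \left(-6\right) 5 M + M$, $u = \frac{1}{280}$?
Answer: $\frac{1}{3228} \approx 0.00030979$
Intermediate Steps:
$u = \frac{1}{280} \approx 0.0035714$
$T{\left(M \right)} = - 29 M$ ($T{\left(M \right)} = - 30 M + M = - 29 M$)
$j = \frac{2882629}{140}$ ($j = \left(-257 + 315\right) \left(\frac{1}{280} + 355\right) = 58 \cdot \frac{99401}{280} = \frac{2882629}{140} \approx 20590.0$)
$\frac{1}{T{\left(-95 \right)} + W{\left(j,-436 \right)}} = \frac{1}{\left(-29\right) \left(-95\right) + \left(37 - -436\right)} = \frac{1}{2755 + \left(37 + 436\right)} = \frac{1}{2755 + 473} = \frac{1}{3228}$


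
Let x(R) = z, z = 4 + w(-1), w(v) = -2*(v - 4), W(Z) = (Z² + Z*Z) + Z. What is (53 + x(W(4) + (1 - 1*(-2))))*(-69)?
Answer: -4623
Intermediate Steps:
W(Z) = Z + 2*Z² (W(Z) = (Z² + Z²) + Z = 2*Z² + Z = Z + 2*Z²)
w(v) = 8 - 2*v (w(v) = -2*(-4 + v) = 8 - 2*v)
z = 14 (z = 4 + (8 - 2*(-1)) = 4 + (8 + 2) = 4 + 10 = 14)
x(R) = 14
(53 + x(W(4) + (1 - 1*(-2))))*(-69) = (53 + 14)*(-69) = 67*(-69) = -4623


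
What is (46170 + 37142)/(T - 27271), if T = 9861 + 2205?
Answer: -83312/15205 ≈ -5.4792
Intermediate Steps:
T = 12066
(46170 + 37142)/(T - 27271) = (46170 + 37142)/(12066 - 27271) = 83312/(-15205) = 83312*(-1/15205) = -83312/15205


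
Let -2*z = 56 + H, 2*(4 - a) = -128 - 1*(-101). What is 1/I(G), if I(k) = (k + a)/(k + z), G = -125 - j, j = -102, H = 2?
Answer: 104/11 ≈ 9.4545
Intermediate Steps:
a = 35/2 (a = 4 - (-128 - 1*(-101))/2 = 4 - (-128 + 101)/2 = 4 - ½*(-27) = 4 + 27/2 = 35/2 ≈ 17.500)
z = -29 (z = -(56 + 2)/2 = -½*58 = -29)
G = -23 (G = -125 - 1*(-102) = -125 + 102 = -23)
I(k) = (35/2 + k)/(-29 + k) (I(k) = (k + 35/2)/(k - 29) = (35/2 + k)/(-29 + k))
1/I(G) = 1/((35/2 - 23)/(-29 - 23)) = 1/(-11/2/(-52)) = 1/(-1/52*(-11/2)) = 1/(11/104) = 104/11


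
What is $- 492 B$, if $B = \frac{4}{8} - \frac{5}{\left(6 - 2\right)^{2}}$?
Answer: $- \frac{369}{4} \approx -92.25$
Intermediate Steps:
$B = \frac{3}{16}$ ($B = 4 \cdot \frac{1}{8} - \frac{5}{4^{2}} = \frac{1}{2} - \frac{5}{16} = \frac{3}{16} \approx 0.1875$)
$- 492 B = \left(-492\right) \frac{3}{16} = - \frac{369}{4}$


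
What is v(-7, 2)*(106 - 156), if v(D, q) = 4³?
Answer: -3200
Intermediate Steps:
v(D, q) = 64
v(-7, 2)*(106 - 156) = 64*(106 - 156) = 64*(-50) = -3200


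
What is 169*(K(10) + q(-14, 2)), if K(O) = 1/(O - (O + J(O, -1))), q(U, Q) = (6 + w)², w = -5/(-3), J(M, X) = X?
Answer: 90922/9 ≈ 10102.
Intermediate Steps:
w = 5/3 (w = -5*(-⅓) = 5/3 ≈ 1.6667)
q(U, Q) = 529/9 (q(U, Q) = (6 + 5/3)² = (23/3)² = 529/9)
K(O) = 1 (K(O) = 1/(O - (O - 1)) = 1/(O - (-1 + O)) = 1/(O + (1 - O)) = 1/1 = 1)
169*(K(10) + q(-14, 2)) = 169*(1 + 529/9) = 169*(538/9) = 90922/9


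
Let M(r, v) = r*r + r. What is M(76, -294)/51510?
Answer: 2926/25755 ≈ 0.11361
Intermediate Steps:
M(r, v) = r + r**2 (M(r, v) = r**2 + r = r + r**2)
M(76, -294)/51510 = (76*(1 + 76))/51510 = (76*77)*(1/51510) = 5852*(1/51510) = 2926/25755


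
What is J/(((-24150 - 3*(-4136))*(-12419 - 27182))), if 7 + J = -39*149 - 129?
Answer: -313/24473418 ≈ -1.2789e-5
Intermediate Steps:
J = -5947 (J = -7 + (-39*149 - 129) = -7 + (-5811 - 129) = -7 - 5940 = -5947)
J/(((-24150 - 3*(-4136))*(-12419 - 27182))) = -5947*1/((-24150 - 3*(-4136))*(-12419 - 27182)) = -5947*(-1/(39601*(-24150 + 12408))) = -5947/((-11742*(-39601))) = -5947/464994942 = -5947*1/464994942 = -313/24473418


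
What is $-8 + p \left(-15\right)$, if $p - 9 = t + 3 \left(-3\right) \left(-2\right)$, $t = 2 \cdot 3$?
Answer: $-503$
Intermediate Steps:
$t = 6$
$p = 33$ ($p = 9 + \left(6 + 3 \left(-3\right) \left(-2\right)\right) = 9 + \left(6 - -18\right) = 9 + \left(6 + 18\right) = 9 + 24 = 33$)
$-8 + p \left(-15\right) = -8 + 33 \left(-15\right) = -8 - 495 = -503$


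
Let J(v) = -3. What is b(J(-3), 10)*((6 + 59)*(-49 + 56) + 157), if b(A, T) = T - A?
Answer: 7956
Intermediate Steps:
b(J(-3), 10)*((6 + 59)*(-49 + 56) + 157) = (10 - 1*(-3))*((6 + 59)*(-49 + 56) + 157) = (10 + 3)*(65*7 + 157) = 13*(455 + 157) = 13*612 = 7956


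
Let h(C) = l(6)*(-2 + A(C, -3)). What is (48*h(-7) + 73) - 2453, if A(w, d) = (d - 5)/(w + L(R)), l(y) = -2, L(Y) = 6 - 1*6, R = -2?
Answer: -16084/7 ≈ -2297.7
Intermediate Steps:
L(Y) = 0 (L(Y) = 6 - 6 = 0)
A(w, d) = (-5 + d)/w (A(w, d) = (d - 5)/(w + 0) = (-5 + d)/w)
h(C) = 4 + 16/C (h(C) = -2*(-2 + (-5 - 3)/C) = -2*(-2 - 8/C) = 4 + 16/C)
(48*h(-7) + 73) - 2453 = (48*(4 + 16/(-7)) + 73) - 2453 = (48*(4 + 16*(-1/7)) + 73) - 2453 = (48*(4 - 16/7) + 73) - 2453 = (48*(12/7) + 73) - 2453 = (576/7 + 73) - 2453 = 1087/7 - 2453 = -16084/7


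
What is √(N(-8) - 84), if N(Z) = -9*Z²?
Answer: 2*I*√165 ≈ 25.69*I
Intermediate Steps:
√(N(-8) - 84) = √(-9*(-8)² - 84) = √(-9*64 - 84) = √(-576 - 84) = √(-660) = 2*I*√165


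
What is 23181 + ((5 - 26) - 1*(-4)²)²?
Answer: 24550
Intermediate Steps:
23181 + ((5 - 26) - 1*(-4)²)² = 23181 + (-21 - 1*16)² = 23181 + (-21 - 16)² = 23181 + (-37)² = 23181 + 1369 = 24550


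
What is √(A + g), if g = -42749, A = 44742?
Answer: √1993 ≈ 44.643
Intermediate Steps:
√(A + g) = √(44742 - 42749) = √1993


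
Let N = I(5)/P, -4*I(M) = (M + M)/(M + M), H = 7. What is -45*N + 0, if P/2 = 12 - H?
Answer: 9/8 ≈ 1.1250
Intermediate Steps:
I(M) = -¼ (I(M) = -(M + M)/(4*(M + M)) = -2*M/(4*(2*M)) = -2*M*1/(2*M)/4 = -¼*1 = -¼)
P = 10 (P = 2*(12 - 1*7) = 2*(12 - 7) = 2*5 = 10)
N = -1/40 (N = -¼/10 = -¼*⅒ = -1/40 ≈ -0.025000)
-45*N + 0 = -45*(-1/40) + 0 = 9/8 + 0 = 9/8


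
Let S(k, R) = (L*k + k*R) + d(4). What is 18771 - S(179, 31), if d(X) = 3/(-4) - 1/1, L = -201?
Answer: 196811/4 ≈ 49203.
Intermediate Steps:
d(X) = -7/4 (d(X) = 3*(-¼) - 1*1 = -¾ - 1 = -7/4)
S(k, R) = -7/4 - 201*k + R*k (S(k, R) = (-201*k + k*R) - 7/4 = (-201*k + R*k) - 7/4 = -7/4 - 201*k + R*k)
18771 - S(179, 31) = 18771 - (-7/4 - 201*179 + 31*179) = 18771 - (-7/4 - 35979 + 5549) = 18771 - 1*(-121727/4) = 18771 + 121727/4 = 196811/4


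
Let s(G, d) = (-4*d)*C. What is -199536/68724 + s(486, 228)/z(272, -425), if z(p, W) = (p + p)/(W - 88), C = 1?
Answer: 166897855/194718 ≈ 857.13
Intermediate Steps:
s(G, d) = -4*d (s(G, d) = -4*d*1 = -4*d)
z(p, W) = 2*p/(-88 + W) (z(p, W) = (2*p)/(-88 + W) = 2*p/(-88 + W))
-199536/68724 + s(486, 228)/z(272, -425) = -199536/68724 + (-4*228)/((2*272/(-88 - 425))) = -199536*1/68724 - 912/(2*272/(-513)) = -16628/5727 - 912/(2*272*(-1/513)) = -16628/5727 - 912/(-544/513) = -16628/5727 - 912*(-513/544) = -16628/5727 + 29241/34 = 166897855/194718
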